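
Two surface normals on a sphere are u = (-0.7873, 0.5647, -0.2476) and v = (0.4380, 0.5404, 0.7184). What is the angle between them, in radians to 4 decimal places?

1.7901 rad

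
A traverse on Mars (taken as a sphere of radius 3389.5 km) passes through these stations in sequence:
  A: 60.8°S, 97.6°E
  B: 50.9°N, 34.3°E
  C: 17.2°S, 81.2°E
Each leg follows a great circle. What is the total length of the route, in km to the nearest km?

11958 km

Leg A→B: central angle 2.1403 rad, distance 7254.4 km.
Leg B→C: central angle 1.3876 rad, distance 4703.3 km.
Total: 7254.4 + 4703.3 ≈ 11958 km.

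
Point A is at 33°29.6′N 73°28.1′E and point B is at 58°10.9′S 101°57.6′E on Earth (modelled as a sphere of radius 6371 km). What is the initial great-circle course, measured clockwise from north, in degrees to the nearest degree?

165°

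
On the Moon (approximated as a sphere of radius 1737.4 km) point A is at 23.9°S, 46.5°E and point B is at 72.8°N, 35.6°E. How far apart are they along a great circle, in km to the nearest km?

In radians: φ₁ = -0.4171, φ₂ = 1.2706, Δλ = -10.900° = -0.1902 rad.
cos c = sin φ₁ sin φ₂ + cos φ₁ cos φ₂ cos Δλ = (-0.4051)(0.9553) + (0.9143)(0.2957)(0.9820) = -0.12155,
so c = arccos(-0.12155) = 1.69265 rad.
Distance = R·c = 1737.4 × 1.6926 ≈ 2941 km.

2941 km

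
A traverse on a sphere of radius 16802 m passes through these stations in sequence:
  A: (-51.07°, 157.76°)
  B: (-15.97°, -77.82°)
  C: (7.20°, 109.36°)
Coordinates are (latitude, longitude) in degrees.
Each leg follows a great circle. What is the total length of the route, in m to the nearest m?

78030 m

Leg A→B: central angle 1.6986 rad, distance 28539.8 m.
Leg B→C: central angle 2.9455 rad, distance 49489.7 m.
Total: 28539.8 + 49489.7 ≈ 78030 m.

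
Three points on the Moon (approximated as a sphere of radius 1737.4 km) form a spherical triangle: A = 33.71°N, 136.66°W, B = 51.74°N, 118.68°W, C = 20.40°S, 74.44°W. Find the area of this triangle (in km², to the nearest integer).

Side lengths (central angles): a = 1.4282, b = 1.4000, c = 0.3878 rad; semiperimeter s = 1.6080.
By l'Huilier's theorem, tan(E/4) = √[tan(s/2) tan((s−a)/2) tan((s−b)/2) tan((s−c)/2)], giving spherical excess E = 0.3298 rad.
Area = E·R² = 0.3298 × (1737.4)² ≈ 995416 km².

995416 km²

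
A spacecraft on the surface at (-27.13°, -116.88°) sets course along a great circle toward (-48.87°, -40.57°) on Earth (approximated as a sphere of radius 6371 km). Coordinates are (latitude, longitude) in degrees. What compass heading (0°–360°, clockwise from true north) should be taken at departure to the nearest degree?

With φ₁ = -0.4735, φ₂ = -0.8529, Δλ = 1.3319 rad, the forward-azimuth formula gives
θ = atan2( sin Δλ cos φ₂ , cos φ₁ sin φ₂ − sin φ₁ cos φ₂ cos Δλ ) = atan2(0.6391, -0.5994) = 133.16°.
So the initial bearing is 133°.

133°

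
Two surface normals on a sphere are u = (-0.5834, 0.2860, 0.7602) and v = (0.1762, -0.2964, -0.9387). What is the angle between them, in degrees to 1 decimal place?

154.3°

u·v = -0.9012; |u| = 1.0000, |v| = 1.0000.
cos θ = (u·v)/(|u||v|) = -0.9011, so θ = 154.3°.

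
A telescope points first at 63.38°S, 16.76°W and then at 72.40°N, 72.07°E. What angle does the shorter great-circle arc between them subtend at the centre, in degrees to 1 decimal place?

In radians: φ₁ = -1.1062, φ₂ = 1.2636, Δλ = 88.830° = 1.5504 rad.
Haversine: a = sin²(Δφ/2) + cos φ₁ cos φ₂ sin²(Δλ/2) = 0.8583 + (0.4481)(0.3024)(0.4898) = 0.92469.
Central angle c = 2·arcsin(√a) = 2.58561 rad.
So the angular separation is 148.1°.

148.1°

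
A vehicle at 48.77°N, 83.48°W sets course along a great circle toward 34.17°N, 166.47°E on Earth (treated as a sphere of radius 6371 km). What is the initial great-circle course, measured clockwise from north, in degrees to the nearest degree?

With φ₁ = 0.8512, φ₂ = 0.5964, Δλ = -1.9207 rad, the forward-azimuth formula gives
θ = atan2( sin Δλ cos φ₂ , cos φ₁ sin φ₂ − sin φ₁ cos φ₂ cos Δλ ) = atan2(-0.7772, 0.5835) = -53.10°.
Adding 360° brings this into [0°, 360°): 307°.

307°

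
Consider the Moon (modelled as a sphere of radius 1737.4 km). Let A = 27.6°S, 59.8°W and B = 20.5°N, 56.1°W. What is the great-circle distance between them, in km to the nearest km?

1463 km

In radians: φ₁ = -0.4817, φ₂ = 0.3578, Δλ = 3.700° = 0.0646 rad.
cos c = sin φ₁ sin φ₂ + cos φ₁ cos φ₂ cos Δλ = (-0.4633)(0.3502) + (0.8862)(0.9367)(0.9979) = 0.66610,
so c = arccos(0.66610) = 0.84183 rad.
Distance = R·c = 1737.4 × 0.8418 ≈ 1463 km.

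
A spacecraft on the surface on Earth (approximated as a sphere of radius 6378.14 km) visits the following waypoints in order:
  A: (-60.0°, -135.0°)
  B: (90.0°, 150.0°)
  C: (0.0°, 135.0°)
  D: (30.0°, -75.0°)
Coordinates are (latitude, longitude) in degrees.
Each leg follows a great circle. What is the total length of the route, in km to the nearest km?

42145 km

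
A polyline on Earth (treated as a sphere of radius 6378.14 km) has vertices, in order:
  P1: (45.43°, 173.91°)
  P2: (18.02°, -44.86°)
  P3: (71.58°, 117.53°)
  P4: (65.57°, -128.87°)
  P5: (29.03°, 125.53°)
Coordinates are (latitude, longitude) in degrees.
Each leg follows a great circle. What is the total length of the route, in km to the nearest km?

Leg P1→P2: central angle 1.8754 rad, distance 11961.7 km.
Leg P2→P3: central angle 1.5637 rad, distance 9973.5 km.
Leg P3→P4: central angle 0.6241 rad, distance 3980.5 km.
Leg P4→P5: central angle 1.2190 rad, distance 7775.0 km.
Total: 11961.7 + 9973.5 + 3980.5 + 7775.0 ≈ 33691 km.

33691 km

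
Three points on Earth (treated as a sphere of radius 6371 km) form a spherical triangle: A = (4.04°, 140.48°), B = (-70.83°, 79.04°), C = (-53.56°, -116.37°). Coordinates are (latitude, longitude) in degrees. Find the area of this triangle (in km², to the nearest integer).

39595903 km²

Side lengths (central angles): a = 0.9621, b = 1.7635, c = 1.4806 rad; semiperimeter s = 2.1031.
By l'Huilier's theorem, tan(E/4) = √[tan(s/2) tan((s−a)/2) tan((s−b)/2) tan((s−c)/2)], giving spherical excess E = 0.9755 rad.
Area = E·R² = 0.9755 × (6371)² ≈ 39595903 km².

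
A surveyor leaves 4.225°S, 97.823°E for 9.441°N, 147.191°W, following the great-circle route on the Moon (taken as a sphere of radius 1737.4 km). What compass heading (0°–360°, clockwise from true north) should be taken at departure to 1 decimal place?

81.5°

With φ₁ = -0.0737, φ₂ = 0.1648, Δλ = 2.0069 rad, the forward-azimuth formula gives
θ = atan2( sin Δλ cos φ₂ , cos φ₁ sin φ₂ − sin φ₁ cos φ₂ cos Δλ ) = atan2(0.8941, 0.1329) = 81.55°.
So the initial bearing is 81.5°.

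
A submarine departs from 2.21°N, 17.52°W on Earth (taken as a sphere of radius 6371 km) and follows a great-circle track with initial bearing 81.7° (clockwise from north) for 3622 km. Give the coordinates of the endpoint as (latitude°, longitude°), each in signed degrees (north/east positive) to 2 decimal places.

6.32°, 14.89°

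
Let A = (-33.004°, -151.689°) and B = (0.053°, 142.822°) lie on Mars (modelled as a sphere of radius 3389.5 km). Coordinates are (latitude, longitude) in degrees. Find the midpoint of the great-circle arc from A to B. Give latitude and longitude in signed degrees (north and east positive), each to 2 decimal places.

-19.34°, 172.34°

Central angle δ = 1.2160 rad. Interpolating on the sphere with fraction f = 0.5:
P = [sin((1−f)δ)·A + sin(fδ)·B] / sin δ = 0.6092·A + 0.6092·B in Cartesian coordinates,
giving P = (-0.9351, 0.1258, -0.3312), i.e. latitude -19.34°, longitude 172.34°.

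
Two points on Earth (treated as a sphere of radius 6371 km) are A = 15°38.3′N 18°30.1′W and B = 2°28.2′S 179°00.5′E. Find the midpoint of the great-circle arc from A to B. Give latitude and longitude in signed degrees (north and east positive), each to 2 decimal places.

36.98°, -106.56°

The central angle between A and B is δ = 2.7628 rad.
With f = 0.5, the slerp weights are sin((1−f)δ)/sin δ = 2.6561 and sin(fδ)/sin δ = 2.6561.
Weighted sum of the unit vectors: (2.6561)·(0.9132,-0.3056,0.2696) + (2.6561)·(-0.9989,0.0173,-0.0431) = (-0.2277, -0.7657, 0.6015).
Converting back: φ = atan2(z, √(x²+y²)) = 36.98°, λ = atan2(y, x) = -106.56°.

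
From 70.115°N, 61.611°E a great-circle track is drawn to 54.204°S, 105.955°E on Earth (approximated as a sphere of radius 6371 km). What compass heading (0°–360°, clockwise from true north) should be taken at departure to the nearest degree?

Δλ = 44.344° = 0.7739 rad.
y = sin Δλ · cos φ₂ = (0.6990)(0.5849) = 0.4088
x = cos φ₁ sin φ₂ − sin φ₁ cos φ₂ cos Δλ = (0.3401)(-0.8111) − (0.9404)(0.5849)(0.7152) = -0.6692
θ = atan2(y, x) = 148.58°, so the bearing is 149°.

149°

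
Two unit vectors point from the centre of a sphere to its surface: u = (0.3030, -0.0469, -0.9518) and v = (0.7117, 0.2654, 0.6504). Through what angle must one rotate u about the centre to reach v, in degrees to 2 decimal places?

114.57°

u·v = -0.4159; |u| = 1.0000, |v| = 1.0000.
cos θ = (u·v)/(|u||v|) = -0.4159, so θ = 114.57°.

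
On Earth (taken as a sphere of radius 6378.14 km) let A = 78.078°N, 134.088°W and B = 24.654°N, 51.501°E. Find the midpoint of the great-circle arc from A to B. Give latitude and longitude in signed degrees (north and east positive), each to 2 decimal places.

63.25°, 53.14°

Central angle δ = 1.3477 rad. Interpolating on the sphere with fraction f = 0.5:
P = [sin((1−f)δ)·A + sin(fδ)·B] / sin δ = 0.6398·A + 0.6398·B in Cartesian coordinates,
giving P = (0.2700, 0.3602, 0.8930), i.e. latitude 63.25°, longitude 53.14°.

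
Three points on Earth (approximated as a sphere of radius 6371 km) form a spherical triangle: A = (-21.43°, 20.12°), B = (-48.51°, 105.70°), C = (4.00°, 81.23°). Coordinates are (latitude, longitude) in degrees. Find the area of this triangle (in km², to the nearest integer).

Side lengths (central angles): a = 0.9893, b = 1.1339, c = 1.2438 rad; semiperimeter s = 1.6835.
By l'Huilier's theorem, tan(E/4) = √[tan(s/2) tan((s−a)/2) tan((s−b)/2) tan((s−c)/2)], giving spherical excess E = 0.6336 rad.
Area = E·R² = 0.6336 × (6371)² ≈ 25717027 km².

25717027 km²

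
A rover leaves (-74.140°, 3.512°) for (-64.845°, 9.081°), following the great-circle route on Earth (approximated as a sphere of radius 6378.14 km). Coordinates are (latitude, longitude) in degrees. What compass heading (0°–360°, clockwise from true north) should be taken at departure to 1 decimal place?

With φ₁ = -1.2940, φ₂ = -1.1318, Δλ = 0.0972 rad, the forward-azimuth formula gives
θ = atan2( sin Δλ cos φ₂ , cos φ₁ sin φ₂ − sin φ₁ cos φ₂ cos Δλ ) = atan2(0.0413, 0.1596) = 14.49°.
So the initial bearing is 14.5°.

14.5°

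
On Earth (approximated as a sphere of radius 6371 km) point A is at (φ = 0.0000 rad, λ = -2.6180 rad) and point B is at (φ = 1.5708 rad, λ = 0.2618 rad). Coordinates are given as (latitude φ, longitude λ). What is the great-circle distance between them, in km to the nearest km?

10008 km

In radians: φ₁ = 0.0000, φ₂ = 1.5708, Δλ = 165.000° = 2.8798 rad.
cos c = sin φ₁ sin φ₂ + cos φ₁ cos φ₂ cos Δλ = (0.0000)(1.0000) + (1.0000)(-0.0000)(-0.9659) = 0.00000,
so c = arccos(0.00000) = 1.57079 rad.
Distance = R·c = 6371 × 1.5708 ≈ 10008 km.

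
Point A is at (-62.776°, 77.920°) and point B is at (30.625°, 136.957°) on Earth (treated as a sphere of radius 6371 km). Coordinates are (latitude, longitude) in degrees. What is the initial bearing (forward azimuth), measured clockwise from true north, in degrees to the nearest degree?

50°

Δλ = 59.037° = 1.0304 rad.
y = sin Δλ · cos φ₂ = (0.8575)(0.8605) = 0.7379
x = cos φ₁ sin φ₂ − sin φ₁ cos φ₂ cos Δλ = (0.4575)(0.5094) − (-0.8892)(0.8605)(0.5145) = 0.6267
θ = atan2(y, x) = 49.66°, so the bearing is 50°.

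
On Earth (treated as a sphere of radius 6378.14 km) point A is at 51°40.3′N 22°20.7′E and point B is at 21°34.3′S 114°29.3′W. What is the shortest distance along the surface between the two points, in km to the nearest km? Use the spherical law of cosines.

15046 km

Let φ₁ = 0.9018 rad, φ₂ = -0.3765 rad, and Δλ = -2.3882 rad.
cos c = sin φ₁ sin φ₂ + cos φ₁ cos φ₂ cos Δλ = (0.7845)(-0.3677) + (0.6202)(0.9300)(-0.7294) = -0.70907,
so c = arccos(-0.70907) = 2.35897 rad.
Distance = R·c = 6378.14 × 2.3590 ≈ 15046 km.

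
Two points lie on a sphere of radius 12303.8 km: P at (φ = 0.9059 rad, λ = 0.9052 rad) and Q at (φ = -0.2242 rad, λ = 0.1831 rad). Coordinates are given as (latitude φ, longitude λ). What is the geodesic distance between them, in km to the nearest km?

15881 km

With latitudes φ₁ = 51.904°, φ₂ = -12.846° and longitude difference Δλ = -41.373°:
cos c = sin φ₁ sin φ₂ + cos φ₁ cos φ₂ cos Δλ = (0.7870)(-0.2223) + (0.6170)(0.9750)(0.7504) = 0.27644,
so c = arccos(0.27644) = 1.29071 rad.
Distance = R·c = 12303.8 × 1.2907 ≈ 15881 km.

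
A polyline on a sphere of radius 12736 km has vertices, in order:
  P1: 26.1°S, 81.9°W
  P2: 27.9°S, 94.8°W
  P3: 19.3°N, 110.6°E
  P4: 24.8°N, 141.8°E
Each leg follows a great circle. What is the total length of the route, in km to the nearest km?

43622 km

Leg P1→P2: central angle 0.2030 rad, distance 2584.8 km.
Leg P2→P3: central angle 2.7096 rad, distance 34509.3 km.
Leg P3→P4: central angle 0.5126 rad, distance 6528.3 km.
Total: 2584.8 + 34509.3 + 6528.3 ≈ 43622 km.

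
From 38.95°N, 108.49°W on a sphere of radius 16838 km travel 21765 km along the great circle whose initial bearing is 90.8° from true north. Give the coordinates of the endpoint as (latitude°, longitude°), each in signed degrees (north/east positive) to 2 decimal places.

9.33°, -31.49°

Angular distance δ = d/R = 21765/16838 = 1.29261 rad; initial bearing θ = 1.5848 rad.
sin φ₂ = sin φ₁ cos δ + cos φ₁ sin δ cos θ = (0.6286)(0.2746) + (0.7777)(0.9616)(-0.0140) = 0.1622, so φ₂ = 9.33°.
Δλ = atan2(sin θ sin δ cos φ₁, cos δ − sin φ₁ sin φ₂) = atan2(0.7477, 0.1727) = 76.998°.
λ₂ = -108.490° + 76.998° = -31.49°.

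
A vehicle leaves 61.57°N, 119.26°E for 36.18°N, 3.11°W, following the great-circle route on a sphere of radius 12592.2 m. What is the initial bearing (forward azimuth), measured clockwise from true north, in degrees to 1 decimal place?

314.1°

With φ₁ = 1.0746, φ₂ = 0.6315, Δλ = -2.1358 rad, the forward-azimuth formula gives
θ = atan2( sin Δλ cos φ₂ , cos φ₁ sin φ₂ − sin φ₁ cos φ₂ cos Δλ ) = atan2(-0.6817, 0.6611) = -45.88°.
Adding 360° brings this into [0°, 360°): 314.1°.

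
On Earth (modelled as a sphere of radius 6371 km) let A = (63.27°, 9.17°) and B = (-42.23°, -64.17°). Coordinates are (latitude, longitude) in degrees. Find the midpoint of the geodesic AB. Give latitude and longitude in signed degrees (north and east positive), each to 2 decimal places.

12.83°, -37.81°

Central angle δ = 2.0999 rad. Interpolating on the sphere with fraction f = 0.5:
P = [sin((1−f)δ)·A + sin(fδ)·B] / sin δ = 1.0048·A + 1.0048·B in Cartesian coordinates,
giving P = (0.7704, -0.5977, 0.2221), i.e. latitude 12.83°, longitude -37.81°.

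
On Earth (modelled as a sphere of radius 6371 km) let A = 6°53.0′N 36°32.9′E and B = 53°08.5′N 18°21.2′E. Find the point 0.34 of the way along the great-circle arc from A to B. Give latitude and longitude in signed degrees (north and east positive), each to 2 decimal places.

Central angle δ = 0.8478 rad. Interpolating on the sphere with fraction f = 0.34:
P = [sin((1−f)δ)·A + sin(fδ)·B] / sin δ = 0.7079·A + 0.3791·B in Cartesian coordinates,
giving P = (0.7804, 0.4901, 0.3882), i.e. latitude 22.84°, longitude 32.13°.

22.84°, 32.13°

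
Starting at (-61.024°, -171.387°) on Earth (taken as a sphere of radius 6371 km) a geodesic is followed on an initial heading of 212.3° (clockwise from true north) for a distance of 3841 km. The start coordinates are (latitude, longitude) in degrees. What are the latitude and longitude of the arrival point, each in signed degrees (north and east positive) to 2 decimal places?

-72.32°, 94.79°

Angular distance δ = d/R = 3841/6371 = 0.60289 rad; initial bearing θ = 3.7053 rad.
sin φ₂ = sin φ₁ cos δ + cos φ₁ sin δ cos θ = (-0.8748)(0.8237) + (0.4844)(0.5670)(-0.8453) = -0.9528, so φ₂ = -72.32°.
Δλ = atan2(sin θ sin δ cos φ₁, cos δ − sin φ₁ sin φ₂) = atan2(-0.1468, -0.0098) = -93.824°.
λ₂ = -171.387° − 93.824° = -265.21° → 94.79° after wrapping to (−180°, 180°].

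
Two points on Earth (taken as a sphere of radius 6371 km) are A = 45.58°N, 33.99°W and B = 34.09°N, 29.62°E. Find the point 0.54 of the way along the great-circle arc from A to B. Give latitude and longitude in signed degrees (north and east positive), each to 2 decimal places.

Central angle δ = 0.8527 rad. Interpolating on the sphere with fraction f = 0.54:
P = [sin((1−f)δ)·A + sin(fδ)·B] / sin δ = 0.5076·A + 0.5901·B in Cartesian coordinates,
giving P = (0.7194, 0.0429, 0.6933), i.e. latitude 43.89°, longitude 3.41°.

43.89°, 3.41°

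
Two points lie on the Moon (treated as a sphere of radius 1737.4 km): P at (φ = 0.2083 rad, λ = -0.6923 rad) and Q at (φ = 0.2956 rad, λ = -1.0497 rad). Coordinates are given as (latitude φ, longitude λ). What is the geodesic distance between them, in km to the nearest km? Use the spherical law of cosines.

In radians: φ₁ = 0.2083, φ₂ = 0.2956, Δλ = -20.478° = -0.3574 rad.
cos c = sin φ₁ sin φ₂ + cos φ₁ cos φ₂ cos Δλ = (0.2068)(0.2913) + (0.9784)(0.9566)(0.9368) = 0.93705,
so c = arccos(0.93705) = 0.35672 rad.
Distance = R·c = 1737.4 × 0.3567 ≈ 620 km.

620 km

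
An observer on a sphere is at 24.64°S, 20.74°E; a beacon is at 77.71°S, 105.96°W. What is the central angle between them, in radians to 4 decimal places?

In radians: φ₁ = -0.4300, φ₂ = -1.3563, Δλ = -126.700° = -2.2113 rad.
cos c = sin φ₁ sin φ₂ + cos φ₁ cos φ₂ cos Δλ = (-0.4169)(-0.9771) + (0.9089)(0.2129)(-0.5976) = 0.29173,
so c = arccos(0.29173) = 1.27476 rad.
So the angular separation is 1.2748 rad.

1.2748 rad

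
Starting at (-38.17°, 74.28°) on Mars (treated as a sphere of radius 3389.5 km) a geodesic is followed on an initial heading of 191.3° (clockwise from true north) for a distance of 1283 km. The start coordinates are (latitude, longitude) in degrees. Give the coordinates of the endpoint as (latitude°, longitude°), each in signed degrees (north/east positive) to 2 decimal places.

-59.22°, 66.15°

Angular distance δ = d/R = 1283/3389.5 = 0.37852 rad; initial bearing θ = 3.3388 rad.
sin φ₂ = sin φ₁ cos δ + cos φ₁ sin δ cos θ = (-0.6180)(0.9292) + (0.7862)(0.3695)(-0.9806) = -0.8591, so φ₂ = -59.22°.
Δλ = atan2(sin θ sin δ cos φ₁, cos δ − sin φ₁ sin φ₂) = atan2(-0.0569, 0.3983) = -8.135°.
λ₂ = 74.280° − 8.135° = 66.15°.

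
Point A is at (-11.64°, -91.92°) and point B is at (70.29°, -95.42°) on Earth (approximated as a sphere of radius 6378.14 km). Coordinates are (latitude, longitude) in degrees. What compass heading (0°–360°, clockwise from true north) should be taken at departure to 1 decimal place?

358.8°

Δλ = -3.500° = -0.0611 rad.
y = sin Δλ · cos φ₂ = (-0.0610)(0.3373) = -0.0206
x = cos φ₁ sin φ₂ − sin φ₁ cos φ₂ cos Δλ = (0.9794)(0.9414) − (-0.2018)(0.3373)(0.9981) = 0.9900
θ = atan2(y, x) = -1.19°; adding 360° gives 358.8°.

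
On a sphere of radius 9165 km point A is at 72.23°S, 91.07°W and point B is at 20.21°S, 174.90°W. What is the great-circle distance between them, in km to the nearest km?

With latitudes φ₁ = -72.230°, φ₂ = -20.210° and longitude difference Δλ = -83.830°:
cos c = sin φ₁ sin φ₂ + cos φ₁ cos φ₂ cos Δλ = (-0.9523)(-0.3455) + (0.3052)(0.9384)(0.1075) = 0.35976,
so c = arccos(0.35976) = 1.20278 rad.
Distance = R·c = 9165 × 1.2028 ≈ 11024 km.

11024 km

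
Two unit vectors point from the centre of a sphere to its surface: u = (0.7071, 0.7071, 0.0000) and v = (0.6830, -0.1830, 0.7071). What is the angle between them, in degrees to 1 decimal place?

69.3°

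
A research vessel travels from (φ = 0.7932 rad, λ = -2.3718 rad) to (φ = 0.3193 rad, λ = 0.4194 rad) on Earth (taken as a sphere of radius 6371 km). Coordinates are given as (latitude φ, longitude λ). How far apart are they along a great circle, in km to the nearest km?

12643 km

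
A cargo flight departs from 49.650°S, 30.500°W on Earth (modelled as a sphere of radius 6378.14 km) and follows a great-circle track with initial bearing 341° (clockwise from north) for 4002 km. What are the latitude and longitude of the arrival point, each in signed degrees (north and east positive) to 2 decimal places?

-14.92°, -41.91°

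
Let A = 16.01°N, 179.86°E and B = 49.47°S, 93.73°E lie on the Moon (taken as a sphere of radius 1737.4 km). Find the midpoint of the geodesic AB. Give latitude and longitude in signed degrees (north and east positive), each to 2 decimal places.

-22.04°, 147.03°

The central angle between A and B is δ = 1.7391 rad.
With f = 0.5, the slerp weights are sin((1−f)δ)/sin δ = 0.7750 and sin(fδ)/sin δ = 0.7750.
Weighted sum of the unit vectors: (0.7750)·(-0.9612,0.0023,0.2758) + (0.7750)·(-0.0423,0.6485,-0.7601) = (-0.7777, 0.5044, -0.3753).
Converting back: φ = atan2(z, √(x²+y²)) = -22.04°, λ = atan2(y, x) = 147.03°.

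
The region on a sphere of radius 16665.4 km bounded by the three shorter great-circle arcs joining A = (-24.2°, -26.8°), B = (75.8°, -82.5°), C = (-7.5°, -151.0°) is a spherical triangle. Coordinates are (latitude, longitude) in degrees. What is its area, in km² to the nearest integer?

720430829 km²

Side lengths (central angles): a = 1.6082, b = 2.0429, c = 1.8455 rad; semiperimeter s = 2.7483.
By l'Huilier's theorem, tan(E/4) = √[tan(s/2) tan((s−a)/2) tan((s−b)/2) tan((s−c)/2)], giving spherical excess E = 2.5939 rad.
Area = E·R² = 2.5939 × (16665.4)² ≈ 720430829 km².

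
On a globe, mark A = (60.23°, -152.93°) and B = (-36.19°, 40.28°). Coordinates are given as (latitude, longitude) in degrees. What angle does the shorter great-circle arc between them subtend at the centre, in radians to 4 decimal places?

2.6967 rad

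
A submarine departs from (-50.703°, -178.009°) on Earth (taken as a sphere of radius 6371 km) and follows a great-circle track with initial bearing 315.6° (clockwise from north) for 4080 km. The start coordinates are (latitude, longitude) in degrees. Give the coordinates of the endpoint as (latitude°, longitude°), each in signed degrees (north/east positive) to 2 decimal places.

-20.50°, 155.48°

Angular distance δ = d/R = 4080/6371 = 0.64040 rad; initial bearing θ = 5.5083 rad.
sin φ₂ = sin φ₁ cos δ + cos φ₁ sin δ cos θ = (-0.7739)(0.8019) + (0.6333)(0.5975)(0.7145) = -0.3502, so φ₂ = -20.50°.
Δλ = atan2(sin θ sin δ cos φ₁, cos δ − sin φ₁ sin φ₂) = atan2(-0.2648, 0.5309) = -26.508°.
λ₂ = -178.009° − 26.508° = -204.52° → 155.48° after wrapping to (−180°, 180°].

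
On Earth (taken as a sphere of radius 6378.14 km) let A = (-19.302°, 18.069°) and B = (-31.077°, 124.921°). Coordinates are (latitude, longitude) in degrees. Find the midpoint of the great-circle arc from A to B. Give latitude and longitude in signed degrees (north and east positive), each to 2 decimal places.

The central angle between A and B is δ = 1.6346 rad.
With f = 0.5, the slerp weights are sin((1−f)δ)/sin δ = 0.7308 and sin(fδ)/sin δ = 0.7308.
Weighted sum of the unit vectors: (0.7308)·(0.8972,0.2927,-0.3305) + (0.7308)·(-0.4903,0.7023,-0.5162) = (0.2974, 0.7271, -0.6188).
Converting back: φ = atan2(z, √(x²+y²)) = -38.23°, λ = atan2(y, x) = 67.75°.

-38.23°, 67.75°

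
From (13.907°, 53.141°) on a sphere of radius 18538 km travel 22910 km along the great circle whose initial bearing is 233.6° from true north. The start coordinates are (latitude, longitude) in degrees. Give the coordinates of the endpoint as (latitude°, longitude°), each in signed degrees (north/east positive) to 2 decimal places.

Angular distance δ = d/R = 22910/18538 = 1.23584 rad; initial bearing θ = 4.0771 rad.
sin φ₂ = sin φ₁ cos δ + cos φ₁ sin δ cos θ = (0.2403)(0.3287) + (0.9707)(0.9444)(-0.5934) = -0.4650, so φ₂ = -27.71°.
Δλ = atan2(sin θ sin δ cos φ₁, cos δ − sin φ₁ sin φ₂) = atan2(-0.7379, 0.4405) = -59.164°.
λ₂ = 53.141° − 59.164° = -6.02°.

-27.71°, -6.02°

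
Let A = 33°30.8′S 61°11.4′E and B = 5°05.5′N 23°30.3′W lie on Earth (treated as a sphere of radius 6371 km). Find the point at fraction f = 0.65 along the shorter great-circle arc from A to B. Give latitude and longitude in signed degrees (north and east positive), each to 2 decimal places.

Central angle δ = 1.5430 rad. Interpolating on the sphere with fraction f = 0.65:
P = [sin((1−f)δ)·A + sin(fδ)·B] / sin δ = 0.5144·A + 0.8434·B in Cartesian coordinates,
giving P = (0.9770, 0.0407, -0.2092), i.e. latitude -12.07°, longitude 2.39°.

-12.07°, 2.39°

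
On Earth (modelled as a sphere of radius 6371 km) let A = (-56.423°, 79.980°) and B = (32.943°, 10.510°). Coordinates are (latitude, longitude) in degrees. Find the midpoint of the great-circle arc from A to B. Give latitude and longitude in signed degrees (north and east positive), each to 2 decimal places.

Central angle δ = 1.8653 rad. Interpolating on the sphere with fraction f = 0.5:
P = [sin((1−f)δ)·A + sin(fδ)·B] / sin δ = 0.8394·A + 0.8394·B in Cartesian coordinates,
giving P = (0.7733, 0.5856, -0.2429), i.e. latitude -14.06°, longitude 37.13°.

-14.06°, 37.13°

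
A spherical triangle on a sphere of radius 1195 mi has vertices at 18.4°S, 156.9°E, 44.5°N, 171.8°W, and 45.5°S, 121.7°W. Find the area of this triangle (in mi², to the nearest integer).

1445534 mi²

Side lengths (central angles): a = 1.7510, b = 1.2402, c = 1.2057 rad; semiperimeter s = 2.0985.
By l'Huilier's theorem, tan(E/4) = √[tan(s/2) tan((s−a)/2) tan((s−b)/2) tan((s−c)/2)], giving spherical excess E = 1.0123 rad.
Area = E·R² = 1.0123 × (1195)² ≈ 1445534 mi².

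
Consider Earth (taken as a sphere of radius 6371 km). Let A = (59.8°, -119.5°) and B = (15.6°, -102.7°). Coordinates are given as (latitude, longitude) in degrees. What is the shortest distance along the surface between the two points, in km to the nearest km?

In radians: φ₁ = 1.0437, φ₂ = 0.2723, Δλ = 16.800° = 0.2932 rad.
cos c = sin φ₁ sin φ₂ + cos φ₁ cos φ₂ cos Δλ = (0.8643)(0.2689) + (0.5030)(0.9632)(0.9573) = 0.69623,
so c = arccos(0.69623) = 0.80066 rad.
Distance = R·c = 6371 × 0.8007 ≈ 5101 km.

5101 km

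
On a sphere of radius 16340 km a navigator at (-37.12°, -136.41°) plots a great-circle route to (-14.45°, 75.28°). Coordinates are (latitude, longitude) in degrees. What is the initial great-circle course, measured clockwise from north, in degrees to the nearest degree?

216°

Δλ = -148.310° = -2.5885 rad.
y = sin Δλ · cos φ₂ = (-0.5253)(0.9684) = -0.5087
x = cos φ₁ sin φ₂ − sin φ₁ cos φ₂ cos Δλ = (0.7974)(-0.2495) − (-0.6035)(0.9684)(-0.8509) = -0.6962
θ = atan2(y, x) = -143.85°; adding 360° gives 216°.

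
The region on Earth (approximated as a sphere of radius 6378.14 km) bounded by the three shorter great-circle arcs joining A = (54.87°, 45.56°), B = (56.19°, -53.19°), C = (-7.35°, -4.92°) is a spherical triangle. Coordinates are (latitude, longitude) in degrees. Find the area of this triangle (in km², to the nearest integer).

27070618 km²

Side lengths (central angles): a = 1.3067, b = 1.3093, c = 0.8882 rad; semiperimeter s = 1.7521.
By l'Huilier's theorem, tan(E/4) = √[tan(s/2) tan((s−a)/2) tan((s−b)/2) tan((s−c)/2)], giving spherical excess E = 0.6654 rad.
Area = E·R² = 0.6654 × (6378.14)² ≈ 27070618 km².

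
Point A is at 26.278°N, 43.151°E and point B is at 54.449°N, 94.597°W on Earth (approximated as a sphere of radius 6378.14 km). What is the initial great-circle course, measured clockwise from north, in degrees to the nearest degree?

Δλ = -137.748° = -2.4042 rad.
y = sin Δλ · cos φ₂ = (-0.6724)(0.5814) = -0.3909
x = cos φ₁ sin φ₂ − sin φ₁ cos φ₂ cos Δλ = (0.8967)(0.8136) − (0.4427)(0.5814)(-0.7402) = 0.9201
θ = atan2(y, x) = -23.02°; adding 360° gives 337°.

337°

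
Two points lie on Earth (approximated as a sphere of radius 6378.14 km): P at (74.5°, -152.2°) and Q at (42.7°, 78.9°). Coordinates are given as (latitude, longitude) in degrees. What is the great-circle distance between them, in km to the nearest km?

6455 km

With latitudes φ₁ = 74.500°, φ₂ = 42.700° and longitude difference Δλ = -128.900°:
cos c = sin φ₁ sin φ₂ + cos φ₁ cos φ₂ cos Δλ = (0.9636)(0.6782) + (0.2672)(0.7349)(-0.6280) = 0.53017,
so c = arccos(0.53017) = 1.01200 rad.
Distance = R·c = 6378.14 × 1.0120 ≈ 6455 km.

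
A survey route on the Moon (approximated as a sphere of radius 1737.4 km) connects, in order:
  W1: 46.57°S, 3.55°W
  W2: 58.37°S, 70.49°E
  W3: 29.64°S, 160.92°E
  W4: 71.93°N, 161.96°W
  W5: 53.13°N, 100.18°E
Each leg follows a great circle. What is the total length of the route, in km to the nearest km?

7791 km

Leg W1→W2: central angle 0.7706 rad, distance 1338.9 km.
Leg W2→W3: central angle 1.1399 rad, distance 1980.5 km.
Leg W3→W4: central angle 1.8288 rad, distance 3177.4 km.
Leg W4→W5: central angle 0.7450 rad, distance 1294.4 km.
Total: 1338.9 + 1980.5 + 3177.4 + 1294.4 ≈ 7791 km.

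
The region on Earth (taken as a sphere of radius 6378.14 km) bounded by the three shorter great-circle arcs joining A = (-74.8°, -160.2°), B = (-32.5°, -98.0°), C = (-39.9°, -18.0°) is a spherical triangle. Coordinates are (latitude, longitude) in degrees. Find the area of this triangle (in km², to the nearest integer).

21117398 km²

Side lengths (central angles): a = 1.0962, b = 1.0927, c = 0.9000 rad; semiperimeter s = 1.5444.
By l'Huilier's theorem, tan(E/4) = √[tan(s/2) tan((s−a)/2) tan((s−b)/2) tan((s−c)/2)], giving spherical excess E = 0.5191 rad.
Area = E·R² = 0.5191 × (6378.14)² ≈ 21117398 km².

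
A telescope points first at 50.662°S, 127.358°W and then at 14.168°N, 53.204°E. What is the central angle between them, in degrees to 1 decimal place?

143.5°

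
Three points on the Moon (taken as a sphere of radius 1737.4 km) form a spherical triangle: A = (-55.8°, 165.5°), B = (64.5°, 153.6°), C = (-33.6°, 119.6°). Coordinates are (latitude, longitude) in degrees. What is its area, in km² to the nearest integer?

Side lengths (central angles): a = 1.7744, b = 0.6705, c = 2.1057 rad; semiperimeter s = 2.2753.
By l'Huilier's theorem, tan(E/4) = √[tan(s/2) tan((s−a)/2) tan((s−b)/2) tan((s−c)/2)], giving spherical excess E = 0.8684 rad.
Area = E·R² = 0.8684 × (1737.4)² ≈ 2621351 km².

2621351 km²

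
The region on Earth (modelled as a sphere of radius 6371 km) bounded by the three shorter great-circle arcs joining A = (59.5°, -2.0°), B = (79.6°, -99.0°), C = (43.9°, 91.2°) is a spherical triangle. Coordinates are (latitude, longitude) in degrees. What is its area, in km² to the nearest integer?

Side lengths (central angles): a = 0.9836, b = 0.9557, c = 0.5803 rad; semiperimeter s = 1.2598.
By l'Huilier's theorem, tan(E/4) = √[tan(s/2) tan((s−a)/2) tan((s−b)/2) tan((s−c)/2)], giving spherical excess E = 0.2958 rad.
Area = E·R² = 0.2958 × (6371)² ≈ 12004898 km².

12004898 km²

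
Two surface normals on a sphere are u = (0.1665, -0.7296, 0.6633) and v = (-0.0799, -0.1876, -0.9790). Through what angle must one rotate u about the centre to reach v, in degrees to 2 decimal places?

121.72°

u·v = -0.5258; |u| = 1.0000, |v| = 1.0000.
cos θ = (u·v)/(|u||v|) = -0.5258, so θ = 121.72°.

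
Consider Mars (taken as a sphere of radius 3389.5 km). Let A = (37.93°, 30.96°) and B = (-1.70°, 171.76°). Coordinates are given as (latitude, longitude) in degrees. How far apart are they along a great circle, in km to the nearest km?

7631 km

In radians: φ₁ = 0.6620, φ₂ = -0.0297, Δλ = 140.800° = 2.4574 rad.
cos c = sin φ₁ sin φ₂ + cos φ₁ cos φ₂ cos Δλ = (0.6147)(-0.0297) + (0.7888)(0.9996)(-0.7749) = -0.62921,
so c = arccos(-0.62921) = 2.25134 rad.
Distance = R·c = 3389.5 × 2.2513 ≈ 7631 km.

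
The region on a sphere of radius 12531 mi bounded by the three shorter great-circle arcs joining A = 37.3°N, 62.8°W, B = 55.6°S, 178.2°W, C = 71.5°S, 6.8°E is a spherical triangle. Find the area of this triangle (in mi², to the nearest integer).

292500170 mi²

Side lengths (central angles): a = 0.9224, b = 2.0791, c = 2.3361 rad; semiperimeter s = 2.6688.
By l'Huilier's theorem, tan(E/4) = √[tan(s/2) tan((s−a)/2) tan((s−b)/2) tan((s−c)/2)], giving spherical excess E = 1.8628 rad.
Area = E·R² = 1.8628 × (12531)² ≈ 292500170 mi².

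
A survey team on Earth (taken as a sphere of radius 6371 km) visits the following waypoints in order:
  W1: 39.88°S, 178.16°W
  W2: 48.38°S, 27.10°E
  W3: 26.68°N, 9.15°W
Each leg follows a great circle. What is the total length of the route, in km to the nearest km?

18984 km

Leg W1→W2: central angle 1.5524 rad, distance 9890.5 km.
Leg W2→W3: central angle 1.4274 rad, distance 9093.8 km.
Total: 9890.5 + 9093.8 ≈ 18984 km.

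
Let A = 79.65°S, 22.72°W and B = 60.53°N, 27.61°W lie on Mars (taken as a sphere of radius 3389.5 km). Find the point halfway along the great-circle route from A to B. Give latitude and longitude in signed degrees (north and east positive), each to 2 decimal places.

The central angle between A and B is δ = 2.4471 rad.
With f = 0.5, the slerp weights are sin((1−f)δ)/sin δ = 1.4693 and sin(fδ)/sin δ = 1.4693.
Weighted sum of the unit vectors: (1.4693)·(0.1657,-0.0694,-0.9837) + (1.4693)·(0.4359,-0.2280,0.8706) = (0.8840, -0.4369, -0.1662).
Converting back: φ = atan2(z, √(x²+y²)) = -9.57°, λ = atan2(y, x) = -26.30°.

-9.57°, -26.30°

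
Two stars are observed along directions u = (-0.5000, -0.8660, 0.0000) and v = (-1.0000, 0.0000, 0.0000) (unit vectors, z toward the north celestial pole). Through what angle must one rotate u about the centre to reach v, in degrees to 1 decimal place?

60.0°

u·v = 0.5000; |u| = 1.0000, |v| = 1.0000.
cos θ = (u·v)/(|u||v|) = 0.5000, so θ = 60.0°.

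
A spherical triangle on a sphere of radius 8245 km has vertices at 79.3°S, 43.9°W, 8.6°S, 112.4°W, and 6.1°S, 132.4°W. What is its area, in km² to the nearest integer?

19153905 km²

Side lengths (central angles): a = 0.3489, b = 1.4613, c = 1.3549 rad; semiperimeter s = 1.5826.
By l'Huilier's theorem, tan(E/4) = √[tan(s/2) tan((s−a)/2) tan((s−b)/2) tan((s−c)/2)], giving spherical excess E = 0.2818 rad.
Area = E·R² = 0.2818 × (8245)² ≈ 19153905 km².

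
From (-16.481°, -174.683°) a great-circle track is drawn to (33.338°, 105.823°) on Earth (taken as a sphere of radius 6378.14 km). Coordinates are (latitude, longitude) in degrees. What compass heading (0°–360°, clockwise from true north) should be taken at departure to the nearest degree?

Δλ = -79.494° = -1.3874 rad.
y = sin Δλ · cos φ₂ = (-0.9832)(0.8354) = -0.8214
x = cos φ₁ sin φ₂ − sin φ₁ cos φ₂ cos Δλ = (0.9589)(0.5496) − (-0.2837)(0.8354)(0.1823) = 0.5702
θ = atan2(y, x) = -55.23°; adding 360° gives 305°.

305°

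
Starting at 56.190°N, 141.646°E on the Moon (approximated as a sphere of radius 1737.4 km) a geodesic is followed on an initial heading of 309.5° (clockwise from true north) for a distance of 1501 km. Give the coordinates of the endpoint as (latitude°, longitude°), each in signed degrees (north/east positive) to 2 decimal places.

53.97°, 47.70°

Angular distance δ = d/R = 1501/1737.4 = 0.86393 rad; initial bearing θ = 5.4018 rad.
sin φ₂ = sin φ₁ cos δ + cos φ₁ sin δ cos θ = (0.8309)(0.6495) + (0.5564)(0.7604)(0.6361) = 0.8088, so φ₂ = 53.97°.
Δλ = atan2(sin θ sin δ cos φ₁, cos δ − sin φ₁ sin φ₂) = atan2(-0.3265, -0.0225) = -93.949°.
λ₂ = 141.646° − 93.949° = 47.70°.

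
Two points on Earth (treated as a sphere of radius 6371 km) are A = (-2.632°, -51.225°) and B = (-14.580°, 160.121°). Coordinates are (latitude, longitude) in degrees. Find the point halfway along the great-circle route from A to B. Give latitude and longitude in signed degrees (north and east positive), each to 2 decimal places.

-29.22°, -122.32°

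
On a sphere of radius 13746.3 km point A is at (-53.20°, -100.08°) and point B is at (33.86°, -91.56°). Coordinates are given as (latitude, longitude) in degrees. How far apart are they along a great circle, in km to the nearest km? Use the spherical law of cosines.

20963 km

With latitudes φ₁ = -53.200°, φ₂ = 33.860° and longitude difference Δλ = 8.520°:
cos c = sin φ₁ sin φ₂ + cos φ₁ cos φ₂ cos Δλ = (-0.8007)(0.5572) + (0.5990)(0.8304)(0.9890) = 0.04580,
so c = arccos(0.04580) = 1.52498 rad.
Distance = R·c = 13746.3 × 1.5250 ≈ 20963 km.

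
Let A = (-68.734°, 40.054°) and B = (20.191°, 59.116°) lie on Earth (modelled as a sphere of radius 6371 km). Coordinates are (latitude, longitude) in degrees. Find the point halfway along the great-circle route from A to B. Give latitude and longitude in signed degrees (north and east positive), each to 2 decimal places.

-24.51°, 53.83°

Central angle δ = 1.5707 rad. Interpolating on the sphere with fraction f = 0.5:
P = [sin((1−f)δ)·A + sin(fδ)·B] / sin δ = 0.7071·A + 0.7071·B in Cartesian coordinates,
giving P = (0.5369, 0.7346, -0.4149), i.e. latitude -24.51°, longitude 53.83°.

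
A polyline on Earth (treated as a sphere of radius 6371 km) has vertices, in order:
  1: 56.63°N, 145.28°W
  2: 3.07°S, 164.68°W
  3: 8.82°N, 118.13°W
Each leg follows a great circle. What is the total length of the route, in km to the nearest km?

12193 km

Leg 1→2: central angle 1.0777 rad, distance 6866.1 km.
Leg 2→3: central angle 0.8360 rad, distance 5326.4 km.
Total: 6866.1 + 5326.4 ≈ 12193 km.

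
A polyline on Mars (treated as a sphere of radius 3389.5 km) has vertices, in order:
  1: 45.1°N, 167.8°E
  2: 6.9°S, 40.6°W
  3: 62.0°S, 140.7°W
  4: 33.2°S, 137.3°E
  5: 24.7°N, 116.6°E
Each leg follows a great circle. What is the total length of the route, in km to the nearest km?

Leg 1→2: central angle 2.3483 rad, distance 7959.6 km.
Leg 2→3: central angle 1.5465 rad, distance 5241.7 km.
Leg 3→4: central angle 1.0026 rad, distance 3398.2 km.
Leg 4→5: central angle 1.0675 rad, distance 3618.3 km.
Total: 7959.6 + 5241.7 + 3398.2 + 3618.3 ≈ 20218 km.

20218 km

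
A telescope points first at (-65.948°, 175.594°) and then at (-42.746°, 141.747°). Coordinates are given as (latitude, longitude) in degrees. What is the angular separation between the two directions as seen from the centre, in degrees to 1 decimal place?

29.7°

In radians: φ₁ = -1.1510, φ₂ = -0.7461, Δλ = -33.847° = -0.5907 rad.
cos c = sin φ₁ sin φ₂ + cos φ₁ cos φ₂ cos Δλ = (-0.9132)(-0.6787) + (0.4076)(0.7344)(0.8305) = 0.86840,
so c = arccos(0.86840) = 0.51883 rad.
So the angular separation is 29.7°.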